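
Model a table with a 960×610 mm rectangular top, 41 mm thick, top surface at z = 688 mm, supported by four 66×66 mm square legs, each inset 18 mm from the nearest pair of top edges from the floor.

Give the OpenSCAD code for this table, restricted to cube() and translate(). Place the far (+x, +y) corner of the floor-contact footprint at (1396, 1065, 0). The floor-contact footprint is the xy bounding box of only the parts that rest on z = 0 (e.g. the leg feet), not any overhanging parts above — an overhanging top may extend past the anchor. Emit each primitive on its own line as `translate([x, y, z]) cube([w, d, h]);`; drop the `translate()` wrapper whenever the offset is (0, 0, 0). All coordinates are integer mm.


// leg_h = 688 - 41 = 647
translate([454, 473, 647]) cube([960, 610, 41]);
translate([472, 491, 0]) cube([66, 66, 647]);
translate([1330, 491, 0]) cube([66, 66, 647]);
translate([472, 999, 0]) cube([66, 66, 647]);
translate([1330, 999, 0]) cube([66, 66, 647]);


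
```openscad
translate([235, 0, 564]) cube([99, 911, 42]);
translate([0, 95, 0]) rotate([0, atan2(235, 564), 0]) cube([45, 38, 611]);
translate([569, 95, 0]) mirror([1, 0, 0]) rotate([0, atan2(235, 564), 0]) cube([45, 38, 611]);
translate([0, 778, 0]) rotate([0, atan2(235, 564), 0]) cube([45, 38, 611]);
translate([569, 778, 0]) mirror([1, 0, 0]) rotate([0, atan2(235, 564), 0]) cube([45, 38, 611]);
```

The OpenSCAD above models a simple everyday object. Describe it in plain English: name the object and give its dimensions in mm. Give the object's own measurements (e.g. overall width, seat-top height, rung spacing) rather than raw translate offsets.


A sawhorse. A 99×911×42 mm beam (x, y, z) sits on two A-frame leg pairs. Each pair is two raked legs of 45×38 mm section (38 mm along y) splaying symmetrically in x. Each leg rises 564 mm vertically over 235 mm of horizontal reach and is 611 mm long along its own axis. Every leg's outer bottom edge rests on the floor and its outer top edge meets a bottom edge of the beam — the left legs (tilting toward +x) meet the beam's −x bottom edge, the right legs (their mirror images, tilting toward −x) meet its +x bottom edge — so the leg tops tuck under the beam, the beam's underside is 564 mm above the floor, and the feet are 569 mm apart outside-to-outside with the beam centred between them. The two leg pairs are set in 95 mm from either end of the beam.


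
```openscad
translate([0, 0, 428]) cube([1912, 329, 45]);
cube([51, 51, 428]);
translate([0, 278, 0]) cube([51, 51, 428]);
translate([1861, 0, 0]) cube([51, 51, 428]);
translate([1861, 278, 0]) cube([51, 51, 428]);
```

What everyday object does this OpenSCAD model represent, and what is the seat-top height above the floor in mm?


A bench. The seat-top height is 473 mm.

A long slab on four corner posts — a bench. The slab sits at z = 428 with thickness 45, so the top is 428 + 45 = 473 mm.


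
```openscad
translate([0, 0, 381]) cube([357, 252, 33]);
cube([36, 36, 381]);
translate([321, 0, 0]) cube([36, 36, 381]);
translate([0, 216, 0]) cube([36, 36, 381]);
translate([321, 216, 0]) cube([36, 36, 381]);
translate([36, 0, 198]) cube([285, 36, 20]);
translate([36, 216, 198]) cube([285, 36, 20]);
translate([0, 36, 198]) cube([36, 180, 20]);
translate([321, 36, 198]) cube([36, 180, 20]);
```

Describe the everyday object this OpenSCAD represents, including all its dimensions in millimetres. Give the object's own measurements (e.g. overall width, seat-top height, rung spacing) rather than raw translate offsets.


A four-legged stool. The seat is a 357×252×33 mm slab whose top surface is at z = 414 mm; four square legs, each 36×36 mm in cross-section, run from the floor (z = 0) to the underside of the seat, each flush with a corner of the seat. Four stretchers, 36 mm wide and 20 mm tall, connect adjacent legs with their undersides at z = 198 mm, each running between the inner faces of the legs it joins and aligned with the legs' outer faces on the other axis.


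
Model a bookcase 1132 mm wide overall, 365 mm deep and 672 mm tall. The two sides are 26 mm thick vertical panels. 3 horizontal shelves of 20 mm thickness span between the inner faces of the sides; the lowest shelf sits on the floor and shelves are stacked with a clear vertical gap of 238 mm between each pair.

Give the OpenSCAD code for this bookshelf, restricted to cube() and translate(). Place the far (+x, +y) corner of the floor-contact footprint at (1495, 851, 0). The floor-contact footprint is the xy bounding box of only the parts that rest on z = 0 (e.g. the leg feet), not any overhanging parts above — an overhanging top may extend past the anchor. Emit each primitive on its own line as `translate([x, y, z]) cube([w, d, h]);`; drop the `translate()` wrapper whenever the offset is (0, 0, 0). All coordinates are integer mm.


translate([363, 486, 0]) cube([26, 365, 672]);
translate([1469, 486, 0]) cube([26, 365, 672]);
translate([389, 486, 0]) cube([1080, 365, 20]);
translate([389, 486, 258]) cube([1080, 365, 20]);
translate([389, 486, 516]) cube([1080, 365, 20]);


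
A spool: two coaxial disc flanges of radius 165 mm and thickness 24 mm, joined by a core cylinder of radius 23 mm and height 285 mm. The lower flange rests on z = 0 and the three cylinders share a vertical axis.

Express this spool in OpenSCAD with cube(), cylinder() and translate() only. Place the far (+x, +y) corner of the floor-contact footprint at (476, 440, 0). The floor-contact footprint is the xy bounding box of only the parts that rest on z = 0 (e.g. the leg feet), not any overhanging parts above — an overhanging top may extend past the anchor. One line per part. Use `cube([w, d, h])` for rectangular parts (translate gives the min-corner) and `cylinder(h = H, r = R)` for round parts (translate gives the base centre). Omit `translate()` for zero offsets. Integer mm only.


translate([311, 275, 0]) cylinder(h = 24, r = 165);
translate([311, 275, 24]) cylinder(h = 285, r = 23);
translate([311, 275, 309]) cylinder(h = 24, r = 165);


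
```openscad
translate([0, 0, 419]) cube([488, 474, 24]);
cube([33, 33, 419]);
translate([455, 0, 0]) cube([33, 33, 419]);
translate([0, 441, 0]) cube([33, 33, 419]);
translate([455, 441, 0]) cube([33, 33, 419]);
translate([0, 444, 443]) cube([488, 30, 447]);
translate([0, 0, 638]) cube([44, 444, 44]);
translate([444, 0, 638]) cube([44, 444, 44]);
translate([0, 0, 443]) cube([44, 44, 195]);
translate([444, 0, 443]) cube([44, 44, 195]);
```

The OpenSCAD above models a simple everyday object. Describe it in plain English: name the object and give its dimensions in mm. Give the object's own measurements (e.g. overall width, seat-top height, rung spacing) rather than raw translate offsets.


A chair. The seat is a 488×474×24 mm slab with its top at z = 443 mm, on four 33×33 mm corner legs (flush with the seat edges, standing on z = 0). A flat backrest 30 mm thick, 447 mm tall, spans the full seat width and rises from the seat top along its +y edge, rear face flush with the rear of the seat. Two armrests of 44×44 mm section run along each side from the seat's front edge to the front of the backrest, top faces 239 mm above the seat top and outer faces flush with the seat's x-edges; a 44×44 mm post under the front of each armrest stands on the seat at the front corner.


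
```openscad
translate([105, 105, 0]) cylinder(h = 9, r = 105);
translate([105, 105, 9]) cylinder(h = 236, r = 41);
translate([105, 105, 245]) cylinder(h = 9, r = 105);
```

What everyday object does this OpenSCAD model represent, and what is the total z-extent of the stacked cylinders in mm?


A spool. The overall height is 254 mm.

Three coaxial cylinders, large–small–large — a spool. Two 9 mm flanges and a 236 mm core give 9 + 236 + 9 = 254 mm.


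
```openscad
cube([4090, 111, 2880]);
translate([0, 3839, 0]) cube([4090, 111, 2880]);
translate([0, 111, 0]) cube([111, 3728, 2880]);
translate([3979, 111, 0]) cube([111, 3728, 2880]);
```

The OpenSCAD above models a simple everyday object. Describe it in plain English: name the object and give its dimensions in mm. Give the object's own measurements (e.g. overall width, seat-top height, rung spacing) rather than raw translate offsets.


The wall frame of a small rectangular building: four walls, each 2880 mm tall and 111 mm thick, enclosing a footprint 4090 mm (x) by 3950 mm (y) outside-to-outside, with no floor or roof. The front and back walls (the −y and +y sides) span the full width; the two side walls fit between them.


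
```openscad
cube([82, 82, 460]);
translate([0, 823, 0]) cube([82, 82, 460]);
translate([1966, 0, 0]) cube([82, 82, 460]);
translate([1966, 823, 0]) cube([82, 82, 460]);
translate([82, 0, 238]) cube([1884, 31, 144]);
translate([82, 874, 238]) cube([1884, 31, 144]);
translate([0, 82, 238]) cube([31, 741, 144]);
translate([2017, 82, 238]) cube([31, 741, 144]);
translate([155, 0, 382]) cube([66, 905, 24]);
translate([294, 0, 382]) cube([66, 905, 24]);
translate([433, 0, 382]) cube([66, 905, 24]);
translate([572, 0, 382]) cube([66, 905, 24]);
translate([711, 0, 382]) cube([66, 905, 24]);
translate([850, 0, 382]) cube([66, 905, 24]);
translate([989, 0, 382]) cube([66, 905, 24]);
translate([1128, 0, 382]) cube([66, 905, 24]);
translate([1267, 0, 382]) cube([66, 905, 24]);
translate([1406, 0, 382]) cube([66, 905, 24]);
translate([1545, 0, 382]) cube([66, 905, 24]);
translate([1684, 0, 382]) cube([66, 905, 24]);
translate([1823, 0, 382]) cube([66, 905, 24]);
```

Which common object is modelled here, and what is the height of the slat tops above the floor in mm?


A bed frame. The slat-top height is 406 mm.

Four posts, four rails, and a row of slats — a bed frame. Slats sit on the rails at z = 238 + 144 = 382; with slat thickness 24, the top is 406 mm.


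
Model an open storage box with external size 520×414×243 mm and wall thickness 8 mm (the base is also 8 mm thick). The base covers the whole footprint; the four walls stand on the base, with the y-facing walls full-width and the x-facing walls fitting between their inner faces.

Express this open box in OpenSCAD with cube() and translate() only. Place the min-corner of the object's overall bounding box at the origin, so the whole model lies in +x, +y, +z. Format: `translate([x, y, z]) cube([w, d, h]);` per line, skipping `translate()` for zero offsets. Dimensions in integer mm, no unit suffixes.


cube([520, 414, 8]);
translate([0, 0, 8]) cube([520, 8, 235]);
translate([0, 406, 8]) cube([520, 8, 235]);
translate([0, 8, 8]) cube([8, 398, 235]);
translate([512, 8, 8]) cube([8, 398, 235]);


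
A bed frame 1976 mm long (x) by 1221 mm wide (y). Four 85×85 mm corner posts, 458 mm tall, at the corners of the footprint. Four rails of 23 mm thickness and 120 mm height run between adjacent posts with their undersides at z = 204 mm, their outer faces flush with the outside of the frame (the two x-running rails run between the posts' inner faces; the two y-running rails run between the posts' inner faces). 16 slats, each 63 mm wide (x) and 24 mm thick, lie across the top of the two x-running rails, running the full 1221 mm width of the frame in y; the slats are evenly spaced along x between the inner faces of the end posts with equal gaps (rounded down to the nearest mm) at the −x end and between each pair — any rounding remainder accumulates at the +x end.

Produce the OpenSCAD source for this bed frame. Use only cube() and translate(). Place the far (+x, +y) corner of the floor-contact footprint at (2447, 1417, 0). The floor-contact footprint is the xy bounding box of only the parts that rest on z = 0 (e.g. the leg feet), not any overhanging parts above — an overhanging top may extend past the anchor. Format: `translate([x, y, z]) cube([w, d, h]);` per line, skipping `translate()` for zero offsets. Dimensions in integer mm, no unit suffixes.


translate([471, 196, 0]) cube([85, 85, 458]);
translate([471, 1332, 0]) cube([85, 85, 458]);
translate([2362, 196, 0]) cube([85, 85, 458]);
translate([2362, 1332, 0]) cube([85, 85, 458]);
translate([556, 196, 204]) cube([1806, 23, 120]);
translate([556, 1394, 204]) cube([1806, 23, 120]);
translate([471, 281, 204]) cube([23, 1051, 120]);
translate([2424, 281, 204]) cube([23, 1051, 120]);
translate([602, 196, 324]) cube([63, 1221, 24]);
translate([711, 196, 324]) cube([63, 1221, 24]);
translate([820, 196, 324]) cube([63, 1221, 24]);
translate([929, 196, 324]) cube([63, 1221, 24]);
translate([1038, 196, 324]) cube([63, 1221, 24]);
translate([1147, 196, 324]) cube([63, 1221, 24]);
translate([1256, 196, 324]) cube([63, 1221, 24]);
translate([1365, 196, 324]) cube([63, 1221, 24]);
translate([1474, 196, 324]) cube([63, 1221, 24]);
translate([1583, 196, 324]) cube([63, 1221, 24]);
translate([1692, 196, 324]) cube([63, 1221, 24]);
translate([1801, 196, 324]) cube([63, 1221, 24]);
translate([1910, 196, 324]) cube([63, 1221, 24]);
translate([2019, 196, 324]) cube([63, 1221, 24]);
translate([2128, 196, 324]) cube([63, 1221, 24]);
translate([2237, 196, 324]) cube([63, 1221, 24]);


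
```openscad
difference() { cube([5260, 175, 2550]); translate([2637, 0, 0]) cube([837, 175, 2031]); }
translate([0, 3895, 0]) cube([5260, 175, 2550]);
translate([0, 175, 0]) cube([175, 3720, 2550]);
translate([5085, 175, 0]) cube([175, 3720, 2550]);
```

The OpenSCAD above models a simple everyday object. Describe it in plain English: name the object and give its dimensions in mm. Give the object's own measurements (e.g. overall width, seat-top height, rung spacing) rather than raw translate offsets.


A single room: four walls, each 2550 mm tall and 175 mm thick, enclosing an outside footprint 5260×4070 mm (x × y), no floor or roof. The front and back walls (−y and +y sides) run the full x-width; the side walls fit between their inner faces. A door opening 837 mm wide and 2031 mm tall is cut through the front wall from the floor up, its −x edge 2637 mm from the wall's −x end.


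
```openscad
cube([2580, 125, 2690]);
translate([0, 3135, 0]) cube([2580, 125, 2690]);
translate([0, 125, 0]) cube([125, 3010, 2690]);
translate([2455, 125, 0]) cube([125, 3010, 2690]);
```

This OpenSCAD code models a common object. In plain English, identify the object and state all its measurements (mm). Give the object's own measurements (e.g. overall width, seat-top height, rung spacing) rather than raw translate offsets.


The wall frame of a small rectangular building: four walls, each 2690 mm tall and 125 mm thick, enclosing a footprint 2580 mm (x) by 3260 mm (y) outside-to-outside, with no floor or roof. The front and back walls (the −y and +y sides) span the full width; the two side walls fit between them.


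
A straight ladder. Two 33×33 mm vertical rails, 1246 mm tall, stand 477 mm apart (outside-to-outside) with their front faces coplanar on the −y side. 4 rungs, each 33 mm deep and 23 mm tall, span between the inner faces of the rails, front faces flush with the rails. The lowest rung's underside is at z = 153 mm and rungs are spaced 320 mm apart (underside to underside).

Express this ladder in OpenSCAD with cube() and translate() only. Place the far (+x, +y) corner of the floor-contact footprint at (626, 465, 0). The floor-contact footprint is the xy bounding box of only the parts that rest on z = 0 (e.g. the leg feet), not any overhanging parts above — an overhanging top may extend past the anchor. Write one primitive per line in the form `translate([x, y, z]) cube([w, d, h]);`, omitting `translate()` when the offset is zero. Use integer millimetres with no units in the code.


translate([149, 432, 0]) cube([33, 33, 1246]);
translate([593, 432, 0]) cube([33, 33, 1246]);
translate([182, 432, 153]) cube([411, 33, 23]);
translate([182, 432, 473]) cube([411, 33, 23]);
translate([182, 432, 793]) cube([411, 33, 23]);
translate([182, 432, 1113]) cube([411, 33, 23]);


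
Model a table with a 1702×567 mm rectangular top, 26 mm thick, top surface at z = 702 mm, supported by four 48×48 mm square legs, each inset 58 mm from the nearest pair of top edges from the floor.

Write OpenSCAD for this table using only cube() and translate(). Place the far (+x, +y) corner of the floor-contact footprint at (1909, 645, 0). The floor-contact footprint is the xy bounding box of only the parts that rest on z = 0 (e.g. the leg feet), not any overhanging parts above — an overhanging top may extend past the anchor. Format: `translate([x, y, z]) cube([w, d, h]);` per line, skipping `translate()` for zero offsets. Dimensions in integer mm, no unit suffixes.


translate([265, 136, 676]) cube([1702, 567, 26]);
translate([323, 194, 0]) cube([48, 48, 676]);
translate([1861, 194, 0]) cube([48, 48, 676]);
translate([323, 597, 0]) cube([48, 48, 676]);
translate([1861, 597, 0]) cube([48, 48, 676]);


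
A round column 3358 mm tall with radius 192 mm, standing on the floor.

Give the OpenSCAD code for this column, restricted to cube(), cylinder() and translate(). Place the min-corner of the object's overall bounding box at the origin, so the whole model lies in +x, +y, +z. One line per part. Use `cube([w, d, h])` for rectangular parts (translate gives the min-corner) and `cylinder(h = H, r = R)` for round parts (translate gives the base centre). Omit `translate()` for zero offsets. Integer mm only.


translate([192, 192, 0]) cylinder(h = 3358, r = 192);


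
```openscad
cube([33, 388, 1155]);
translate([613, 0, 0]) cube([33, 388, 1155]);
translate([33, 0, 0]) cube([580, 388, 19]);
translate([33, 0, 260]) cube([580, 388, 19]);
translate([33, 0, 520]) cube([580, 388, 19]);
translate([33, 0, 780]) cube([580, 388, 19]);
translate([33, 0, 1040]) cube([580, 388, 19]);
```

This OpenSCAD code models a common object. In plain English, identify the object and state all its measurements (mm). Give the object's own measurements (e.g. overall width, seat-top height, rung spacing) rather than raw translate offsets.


An open bookshelf. Two side panels, each 33 mm thick, 388 mm deep and 1155 mm tall, stand 646 mm apart (outside-to-outside). Between them sit 5 shelves, each 19 mm thick and 388 mm deep, spanning the full gap between the sides. The bottom shelf rests on the floor (its underside at z = 0) and the clear gap between one shelf's top and the next shelf's underside is 241 mm.


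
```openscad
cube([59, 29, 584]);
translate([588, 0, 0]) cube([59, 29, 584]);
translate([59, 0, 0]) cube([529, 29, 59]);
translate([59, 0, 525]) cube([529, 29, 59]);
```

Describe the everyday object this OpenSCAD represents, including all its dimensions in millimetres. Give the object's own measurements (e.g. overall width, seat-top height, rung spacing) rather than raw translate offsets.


A rectangular picture frame lying in the x–z plane (depth along y). The opening is 529 mm wide (x) by 466 mm tall (z), surrounded by a border 59 mm wide on all four sides. The frame is 29 mm deep and is made of two full-height vertical stiles with two horizontal rails fitted between them.


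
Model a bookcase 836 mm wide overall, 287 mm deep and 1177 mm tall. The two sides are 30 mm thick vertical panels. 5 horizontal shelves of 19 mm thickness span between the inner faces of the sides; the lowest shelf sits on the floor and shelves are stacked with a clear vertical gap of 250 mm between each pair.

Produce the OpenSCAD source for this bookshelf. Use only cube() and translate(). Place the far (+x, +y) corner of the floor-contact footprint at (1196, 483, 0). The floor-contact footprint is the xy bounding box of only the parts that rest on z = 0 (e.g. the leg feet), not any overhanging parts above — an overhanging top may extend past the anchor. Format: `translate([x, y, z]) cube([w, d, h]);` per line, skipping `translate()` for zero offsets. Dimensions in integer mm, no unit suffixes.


translate([360, 196, 0]) cube([30, 287, 1177]);
translate([1166, 196, 0]) cube([30, 287, 1177]);
translate([390, 196, 0]) cube([776, 287, 19]);
translate([390, 196, 269]) cube([776, 287, 19]);
translate([390, 196, 538]) cube([776, 287, 19]);
translate([390, 196, 807]) cube([776, 287, 19]);
translate([390, 196, 1076]) cube([776, 287, 19]);


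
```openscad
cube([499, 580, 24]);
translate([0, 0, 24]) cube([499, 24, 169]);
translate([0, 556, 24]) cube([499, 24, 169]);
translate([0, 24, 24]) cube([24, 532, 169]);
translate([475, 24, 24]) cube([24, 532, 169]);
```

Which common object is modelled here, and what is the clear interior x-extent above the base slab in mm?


An open box. The internal width is 451 mm.

A 499×580 base slab with four walls standing on it — an open box. The base is 499 mm wide and the walls are 24 mm thick, so the internal width is 499 − 2 × 24 = 451 mm.


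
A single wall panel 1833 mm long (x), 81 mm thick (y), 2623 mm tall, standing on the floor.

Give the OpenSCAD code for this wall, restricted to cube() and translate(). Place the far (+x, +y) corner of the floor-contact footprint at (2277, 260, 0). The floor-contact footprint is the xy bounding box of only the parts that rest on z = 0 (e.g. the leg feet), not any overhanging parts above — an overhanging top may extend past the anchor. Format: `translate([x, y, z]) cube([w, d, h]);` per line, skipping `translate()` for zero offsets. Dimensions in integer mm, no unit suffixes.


translate([444, 179, 0]) cube([1833, 81, 2623]);


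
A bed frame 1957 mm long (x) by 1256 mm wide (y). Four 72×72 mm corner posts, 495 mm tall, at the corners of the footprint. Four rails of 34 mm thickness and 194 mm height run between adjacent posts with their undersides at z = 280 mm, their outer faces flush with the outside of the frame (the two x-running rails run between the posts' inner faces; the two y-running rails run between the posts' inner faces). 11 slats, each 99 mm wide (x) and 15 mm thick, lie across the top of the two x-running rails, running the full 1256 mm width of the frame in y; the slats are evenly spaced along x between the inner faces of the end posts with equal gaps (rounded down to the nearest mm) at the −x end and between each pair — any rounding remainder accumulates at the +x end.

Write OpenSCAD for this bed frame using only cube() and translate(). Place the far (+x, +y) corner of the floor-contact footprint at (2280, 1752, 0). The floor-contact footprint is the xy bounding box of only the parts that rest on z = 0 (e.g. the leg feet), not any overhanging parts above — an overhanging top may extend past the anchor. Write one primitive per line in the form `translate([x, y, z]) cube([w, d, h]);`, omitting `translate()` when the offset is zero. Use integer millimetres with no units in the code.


// slat z = rail_z + rail_h = 280 + 194 = 474
// slat gap = ⌊(1813 − 11·99) / 12⌋ = 60
translate([323, 496, 0]) cube([72, 72, 495]);
translate([323, 1680, 0]) cube([72, 72, 495]);
translate([2208, 496, 0]) cube([72, 72, 495]);
translate([2208, 1680, 0]) cube([72, 72, 495]);
translate([395, 496, 280]) cube([1813, 34, 194]);
translate([395, 1718, 280]) cube([1813, 34, 194]);
translate([323, 568, 280]) cube([34, 1112, 194]);
translate([2246, 568, 280]) cube([34, 1112, 194]);
translate([455, 496, 474]) cube([99, 1256, 15]);
translate([614, 496, 474]) cube([99, 1256, 15]);
translate([773, 496, 474]) cube([99, 1256, 15]);
translate([932, 496, 474]) cube([99, 1256, 15]);
translate([1091, 496, 474]) cube([99, 1256, 15]);
translate([1250, 496, 474]) cube([99, 1256, 15]);
translate([1409, 496, 474]) cube([99, 1256, 15]);
translate([1568, 496, 474]) cube([99, 1256, 15]);
translate([1727, 496, 474]) cube([99, 1256, 15]);
translate([1886, 496, 474]) cube([99, 1256, 15]);
translate([2045, 496, 474]) cube([99, 1256, 15]);


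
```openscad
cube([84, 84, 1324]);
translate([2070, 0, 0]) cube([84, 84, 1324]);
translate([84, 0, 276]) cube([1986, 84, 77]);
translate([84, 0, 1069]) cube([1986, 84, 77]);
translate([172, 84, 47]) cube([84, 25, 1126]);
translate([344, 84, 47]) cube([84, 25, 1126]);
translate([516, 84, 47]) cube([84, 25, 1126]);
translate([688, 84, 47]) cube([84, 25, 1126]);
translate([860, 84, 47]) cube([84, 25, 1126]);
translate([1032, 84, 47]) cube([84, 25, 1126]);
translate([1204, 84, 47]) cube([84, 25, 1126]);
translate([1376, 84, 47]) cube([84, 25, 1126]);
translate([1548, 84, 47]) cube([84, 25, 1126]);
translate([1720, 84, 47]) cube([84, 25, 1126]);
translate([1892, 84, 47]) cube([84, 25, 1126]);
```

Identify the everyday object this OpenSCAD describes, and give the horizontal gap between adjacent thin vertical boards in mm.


A fence section. The picket gap is 88 mm.

Two posts, two rails, 11 pickets — a fence section. Span 1986 mm holds 11 pickets of 84 mm with 12 equal gaps: ⌊(1986 − 11·84) / 12⌋ = 88 mm.


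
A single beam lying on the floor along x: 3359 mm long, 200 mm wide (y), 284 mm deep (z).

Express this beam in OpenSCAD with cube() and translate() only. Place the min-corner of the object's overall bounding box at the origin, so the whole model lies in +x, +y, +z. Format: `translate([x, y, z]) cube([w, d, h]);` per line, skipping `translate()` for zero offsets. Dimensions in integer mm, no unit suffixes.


cube([3359, 200, 284]);


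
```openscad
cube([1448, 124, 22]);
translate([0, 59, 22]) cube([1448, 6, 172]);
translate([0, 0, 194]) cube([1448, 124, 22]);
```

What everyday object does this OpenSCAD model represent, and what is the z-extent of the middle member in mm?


An I-beam. The web height is 172 mm.

Two wide flanges with a thin centred web — an I-beam. Overall 216 mm minus two 22 mm flanges gives a web of 216 − 2·22 = 172 mm.


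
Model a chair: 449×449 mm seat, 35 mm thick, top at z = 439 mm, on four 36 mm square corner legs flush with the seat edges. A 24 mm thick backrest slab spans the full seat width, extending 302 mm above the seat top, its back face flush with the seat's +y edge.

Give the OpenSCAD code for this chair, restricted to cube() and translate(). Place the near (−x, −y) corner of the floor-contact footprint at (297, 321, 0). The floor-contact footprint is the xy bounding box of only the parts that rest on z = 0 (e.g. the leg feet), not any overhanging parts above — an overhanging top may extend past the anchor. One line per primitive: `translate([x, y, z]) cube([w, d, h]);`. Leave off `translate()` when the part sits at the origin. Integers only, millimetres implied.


translate([297, 321, 404]) cube([449, 449, 35]);
translate([297, 321, 0]) cube([36, 36, 404]);
translate([710, 321, 0]) cube([36, 36, 404]);
translate([297, 734, 0]) cube([36, 36, 404]);
translate([710, 734, 0]) cube([36, 36, 404]);
translate([297, 746, 439]) cube([449, 24, 302]);


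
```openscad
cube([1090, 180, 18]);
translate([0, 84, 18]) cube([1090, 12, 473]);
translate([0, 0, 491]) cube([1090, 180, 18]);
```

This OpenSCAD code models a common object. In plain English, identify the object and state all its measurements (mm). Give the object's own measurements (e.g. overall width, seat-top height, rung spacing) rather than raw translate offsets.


An I-beam lying along x, 1090 mm long. Overall section height 509 mm. Two flanges 180 mm wide (y) and 18 mm thick, one on the floor and one at the top; a web 12 mm thick runs between them, centred on the flange width.


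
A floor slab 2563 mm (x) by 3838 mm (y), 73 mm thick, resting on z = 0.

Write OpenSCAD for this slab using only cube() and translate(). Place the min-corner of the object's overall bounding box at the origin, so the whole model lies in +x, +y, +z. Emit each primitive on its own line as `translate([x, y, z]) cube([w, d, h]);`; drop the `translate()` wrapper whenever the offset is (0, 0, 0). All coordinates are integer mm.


cube([2563, 3838, 73]);


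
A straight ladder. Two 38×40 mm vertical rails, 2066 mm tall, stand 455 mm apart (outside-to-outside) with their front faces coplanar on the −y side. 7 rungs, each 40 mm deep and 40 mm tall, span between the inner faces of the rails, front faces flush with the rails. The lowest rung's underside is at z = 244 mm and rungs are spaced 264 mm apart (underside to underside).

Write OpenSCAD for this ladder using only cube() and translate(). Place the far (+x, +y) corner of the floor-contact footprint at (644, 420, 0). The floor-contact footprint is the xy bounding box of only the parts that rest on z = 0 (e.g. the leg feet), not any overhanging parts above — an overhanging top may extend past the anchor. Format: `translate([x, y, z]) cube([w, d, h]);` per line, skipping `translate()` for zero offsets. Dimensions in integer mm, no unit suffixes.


translate([189, 380, 0]) cube([38, 40, 2066]);
translate([606, 380, 0]) cube([38, 40, 2066]);
translate([227, 380, 244]) cube([379, 40, 40]);
translate([227, 380, 508]) cube([379, 40, 40]);
translate([227, 380, 772]) cube([379, 40, 40]);
translate([227, 380, 1036]) cube([379, 40, 40]);
translate([227, 380, 1300]) cube([379, 40, 40]);
translate([227, 380, 1564]) cube([379, 40, 40]);
translate([227, 380, 1828]) cube([379, 40, 40]);


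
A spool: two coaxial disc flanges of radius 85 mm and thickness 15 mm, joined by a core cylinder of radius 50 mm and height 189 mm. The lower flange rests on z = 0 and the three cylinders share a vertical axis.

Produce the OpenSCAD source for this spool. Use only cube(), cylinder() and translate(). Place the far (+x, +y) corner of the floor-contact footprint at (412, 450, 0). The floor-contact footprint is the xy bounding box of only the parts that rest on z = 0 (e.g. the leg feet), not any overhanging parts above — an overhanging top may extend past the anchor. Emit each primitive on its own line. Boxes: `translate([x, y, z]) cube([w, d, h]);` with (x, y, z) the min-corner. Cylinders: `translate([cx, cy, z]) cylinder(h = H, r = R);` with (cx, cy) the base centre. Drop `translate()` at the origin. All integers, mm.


translate([327, 365, 0]) cylinder(h = 15, r = 85);
translate([327, 365, 15]) cylinder(h = 189, r = 50);
translate([327, 365, 204]) cylinder(h = 15, r = 85);


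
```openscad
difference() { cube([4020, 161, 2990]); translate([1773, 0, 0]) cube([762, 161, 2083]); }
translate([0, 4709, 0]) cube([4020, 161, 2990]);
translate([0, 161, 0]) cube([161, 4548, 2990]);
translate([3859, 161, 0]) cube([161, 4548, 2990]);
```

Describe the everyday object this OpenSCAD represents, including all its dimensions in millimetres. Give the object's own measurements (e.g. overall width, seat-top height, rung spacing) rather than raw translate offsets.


A single room: four walls, each 2990 mm tall and 161 mm thick, enclosing an outside footprint 4020×4870 mm (x × y), no floor or roof. The front and back walls (−y and +y sides) run the full x-width; the side walls fit between their inner faces. A door opening 762 mm wide and 2083 mm tall is cut through the front wall from the floor up, its −x edge 1773 mm from the wall's −x end.


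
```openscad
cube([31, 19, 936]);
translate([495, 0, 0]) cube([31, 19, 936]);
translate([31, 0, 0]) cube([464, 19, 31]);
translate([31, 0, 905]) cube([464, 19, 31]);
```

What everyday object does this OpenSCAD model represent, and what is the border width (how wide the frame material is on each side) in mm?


A picture frame. The border width is 31 mm.

Four thin pieces enclosing a rectangular opening — a picture frame. The two full-height stiles are 936 mm tall; the top rail sits at z = 905 and is 31 mm tall, so the border above the opening is 936 − 905 = 31 mm, matching the stile x-width.


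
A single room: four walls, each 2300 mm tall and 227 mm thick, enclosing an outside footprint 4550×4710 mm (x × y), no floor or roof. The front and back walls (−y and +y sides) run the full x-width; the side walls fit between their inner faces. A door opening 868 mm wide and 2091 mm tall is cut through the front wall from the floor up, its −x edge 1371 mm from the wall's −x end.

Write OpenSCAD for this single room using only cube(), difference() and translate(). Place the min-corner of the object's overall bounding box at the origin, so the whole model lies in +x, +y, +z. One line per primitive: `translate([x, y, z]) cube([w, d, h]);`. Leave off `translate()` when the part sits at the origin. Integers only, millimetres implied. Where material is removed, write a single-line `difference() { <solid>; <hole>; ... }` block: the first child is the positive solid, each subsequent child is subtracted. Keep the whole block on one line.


difference() { cube([4550, 227, 2300]); translate([1371, 0, 0]) cube([868, 227, 2091]); }
translate([0, 4483, 0]) cube([4550, 227, 2300]);
translate([0, 227, 0]) cube([227, 4256, 2300]);
translate([4323, 227, 0]) cube([227, 4256, 2300]);


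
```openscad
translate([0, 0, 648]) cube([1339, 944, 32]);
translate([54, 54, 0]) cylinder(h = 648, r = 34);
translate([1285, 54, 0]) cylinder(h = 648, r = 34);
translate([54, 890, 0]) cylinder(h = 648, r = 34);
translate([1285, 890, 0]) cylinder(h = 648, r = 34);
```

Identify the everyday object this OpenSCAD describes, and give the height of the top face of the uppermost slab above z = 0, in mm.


A table. The table height is 680 mm.

A 1339×944×32 slab sits at z = 648 on four Ø68 mm round legs — a table. The top surface is at 648 + 32 = 680 mm.


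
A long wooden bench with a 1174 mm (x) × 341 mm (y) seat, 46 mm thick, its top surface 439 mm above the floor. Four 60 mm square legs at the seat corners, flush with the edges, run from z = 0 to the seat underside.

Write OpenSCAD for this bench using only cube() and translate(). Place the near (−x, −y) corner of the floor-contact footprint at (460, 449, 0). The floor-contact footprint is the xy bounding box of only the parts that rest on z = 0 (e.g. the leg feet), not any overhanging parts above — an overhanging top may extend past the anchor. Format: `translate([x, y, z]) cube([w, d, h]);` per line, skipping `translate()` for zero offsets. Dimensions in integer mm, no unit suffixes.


translate([460, 449, 393]) cube([1174, 341, 46]);
translate([460, 449, 0]) cube([60, 60, 393]);
translate([460, 730, 0]) cube([60, 60, 393]);
translate([1574, 449, 0]) cube([60, 60, 393]);
translate([1574, 730, 0]) cube([60, 60, 393]);


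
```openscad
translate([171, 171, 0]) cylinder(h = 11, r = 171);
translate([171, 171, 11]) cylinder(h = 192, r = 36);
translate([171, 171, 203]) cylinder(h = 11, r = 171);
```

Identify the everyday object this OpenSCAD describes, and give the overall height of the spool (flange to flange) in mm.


A spool. The overall height is 214 mm.

Three coaxial cylinders, large–small–large — a spool. Two 11 mm flanges and a 192 mm core give 11 + 192 + 11 = 214 mm.


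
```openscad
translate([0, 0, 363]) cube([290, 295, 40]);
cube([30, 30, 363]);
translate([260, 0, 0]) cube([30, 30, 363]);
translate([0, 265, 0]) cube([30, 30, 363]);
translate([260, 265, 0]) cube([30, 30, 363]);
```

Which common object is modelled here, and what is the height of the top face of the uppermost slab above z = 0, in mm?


A stool. The seat height is 403 mm.

A 290×295×40 slab at z = 363 on four corner posts — a stool. The seat top is 363 + 40 = 403 mm.


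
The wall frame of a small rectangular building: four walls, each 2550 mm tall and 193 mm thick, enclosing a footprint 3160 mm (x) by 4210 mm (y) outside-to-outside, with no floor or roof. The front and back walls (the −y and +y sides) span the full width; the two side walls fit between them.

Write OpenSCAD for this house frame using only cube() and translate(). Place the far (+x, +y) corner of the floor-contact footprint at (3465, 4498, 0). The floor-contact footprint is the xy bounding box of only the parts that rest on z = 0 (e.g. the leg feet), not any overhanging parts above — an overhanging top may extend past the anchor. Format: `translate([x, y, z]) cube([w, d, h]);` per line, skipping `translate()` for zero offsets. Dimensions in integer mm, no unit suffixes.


translate([305, 288, 0]) cube([3160, 193, 2550]);
translate([305, 4305, 0]) cube([3160, 193, 2550]);
translate([305, 481, 0]) cube([193, 3824, 2550]);
translate([3272, 481, 0]) cube([193, 3824, 2550]);


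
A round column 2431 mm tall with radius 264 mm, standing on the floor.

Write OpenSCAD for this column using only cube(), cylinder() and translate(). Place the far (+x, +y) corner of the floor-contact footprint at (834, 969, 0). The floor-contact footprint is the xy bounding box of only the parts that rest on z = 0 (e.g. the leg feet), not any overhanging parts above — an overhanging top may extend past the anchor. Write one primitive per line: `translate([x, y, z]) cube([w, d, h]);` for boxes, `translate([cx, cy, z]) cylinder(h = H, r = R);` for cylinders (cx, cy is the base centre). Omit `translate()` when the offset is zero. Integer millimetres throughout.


translate([570, 705, 0]) cylinder(h = 2431, r = 264);


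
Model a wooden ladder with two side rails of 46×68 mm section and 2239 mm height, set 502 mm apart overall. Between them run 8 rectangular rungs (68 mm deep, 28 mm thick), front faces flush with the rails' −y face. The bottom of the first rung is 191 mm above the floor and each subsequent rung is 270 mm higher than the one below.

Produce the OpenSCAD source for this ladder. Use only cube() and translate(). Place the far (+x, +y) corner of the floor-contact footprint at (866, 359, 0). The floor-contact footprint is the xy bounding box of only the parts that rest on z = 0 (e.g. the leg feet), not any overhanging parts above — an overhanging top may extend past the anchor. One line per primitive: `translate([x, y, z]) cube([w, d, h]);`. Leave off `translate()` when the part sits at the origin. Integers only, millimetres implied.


// rung span = 502 - 2*46 = 410
// rung[k] z = 191 + k*270
translate([364, 291, 0]) cube([46, 68, 2239]);
translate([820, 291, 0]) cube([46, 68, 2239]);
translate([410, 291, 191]) cube([410, 68, 28]);
translate([410, 291, 461]) cube([410, 68, 28]);
translate([410, 291, 731]) cube([410, 68, 28]);
translate([410, 291, 1001]) cube([410, 68, 28]);
translate([410, 291, 1271]) cube([410, 68, 28]);
translate([410, 291, 1541]) cube([410, 68, 28]);
translate([410, 291, 1811]) cube([410, 68, 28]);
translate([410, 291, 2081]) cube([410, 68, 28]);


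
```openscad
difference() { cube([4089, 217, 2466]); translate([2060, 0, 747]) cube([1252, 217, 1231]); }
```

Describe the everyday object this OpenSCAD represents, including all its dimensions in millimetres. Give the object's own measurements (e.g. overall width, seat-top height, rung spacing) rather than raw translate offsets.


A wall 4089 mm long (x), 217 mm thick (y), 2466 mm tall, with a rectangular window opening cut through it. The opening is 1252 mm wide and 1231 mm tall; its sill is at z = 747 mm and its near (−x) edge is 2060 mm from the wall's −x end. The opening passes through the full wall thickness.


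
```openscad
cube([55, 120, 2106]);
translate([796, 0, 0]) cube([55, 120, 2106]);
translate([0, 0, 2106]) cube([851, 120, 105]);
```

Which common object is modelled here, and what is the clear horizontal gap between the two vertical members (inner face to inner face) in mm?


A door frame. The clear opening width is 741 mm.

Two 2106 mm tall posts with a header on top — a door frame. The left jamb is 55 mm wide at x = 0; the right jamb starts at x = 796. The clear opening is 796 − 55 = 741 mm.


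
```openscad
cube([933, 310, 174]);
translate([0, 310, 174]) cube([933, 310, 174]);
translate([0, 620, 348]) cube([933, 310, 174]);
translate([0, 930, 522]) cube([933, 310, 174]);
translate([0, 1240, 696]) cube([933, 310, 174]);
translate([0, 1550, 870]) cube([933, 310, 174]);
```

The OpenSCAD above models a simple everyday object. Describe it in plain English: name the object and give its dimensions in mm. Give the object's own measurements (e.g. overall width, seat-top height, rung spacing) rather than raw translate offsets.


A straight staircase of 6 solid steps. Each step is 933 mm wide (x), 310 mm deep (y, the going) and 174 mm tall (the rise). The first step rests on the floor; each subsequent step sits one going further in +y and one rise higher in +z, directly behind and above the previous step with no overlap.


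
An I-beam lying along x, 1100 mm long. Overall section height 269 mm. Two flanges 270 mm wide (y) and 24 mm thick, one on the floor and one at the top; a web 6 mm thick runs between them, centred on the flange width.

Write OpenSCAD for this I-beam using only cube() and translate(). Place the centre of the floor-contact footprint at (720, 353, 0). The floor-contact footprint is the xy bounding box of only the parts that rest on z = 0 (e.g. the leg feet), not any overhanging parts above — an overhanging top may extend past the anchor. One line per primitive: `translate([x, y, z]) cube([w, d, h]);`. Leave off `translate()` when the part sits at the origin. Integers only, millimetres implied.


translate([170, 218, 0]) cube([1100, 270, 24]);
translate([170, 350, 24]) cube([1100, 6, 221]);
translate([170, 218, 245]) cube([1100, 270, 24]);
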